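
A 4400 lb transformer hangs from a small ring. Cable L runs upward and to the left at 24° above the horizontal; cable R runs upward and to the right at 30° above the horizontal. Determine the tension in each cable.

ΣF_x = 0: −T_L·cos24° + T_R·cos30° = 0 → T_R = 1.05487·T_L.
ΣF_y = 0: T_L·sin24° + T_R·sin30° = 4400.
Substitute: T_L·(0.406737 + 1.05487·0.5) = 4400 → T_L = 4710.05 ≈ 4710 lb.
Then T_R = 1.05487 × 4710.05 = 4968 lb.

T_L = 4710 lb, T_R = 4968 lb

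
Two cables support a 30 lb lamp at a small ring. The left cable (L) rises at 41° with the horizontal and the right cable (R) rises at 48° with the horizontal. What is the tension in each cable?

ΣF_x = 0: −T_L·cos41° + T_R·cos48° = 0 → T_R = 1.1279·T_L.
ΣF_y = 0: T_L·sin41° + T_R·sin48° = 30.
Substitute: T_L·(0.656059 + 1.1279·0.743145) = 30 → T_L = 20.0769 ≈ 20.08 lb.
Then T_R = 1.1279 × 20.0769 = 22.64 lb.

T_L = 20.08 lb, T_R = 22.64 lb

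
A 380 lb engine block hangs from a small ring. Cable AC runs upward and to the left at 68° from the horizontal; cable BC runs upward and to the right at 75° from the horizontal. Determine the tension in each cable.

T_AC = 163.4 lb, T_BC = 236.5 lb

ΣF_x = 0: −T_AC·cos68° + T_BC·cos75° = 0 → T_BC = 1.44737·T_AC.
ΣF_y = 0: T_AC·sin68° + T_BC·sin75° = 380.
Substitute: T_AC·(0.927184 + 1.44737·0.965926) = 380 → T_AC = 163.424 ≈ 163.4 lb.
Then T_BC = 1.44737 × 163.424 = 236.5 lb.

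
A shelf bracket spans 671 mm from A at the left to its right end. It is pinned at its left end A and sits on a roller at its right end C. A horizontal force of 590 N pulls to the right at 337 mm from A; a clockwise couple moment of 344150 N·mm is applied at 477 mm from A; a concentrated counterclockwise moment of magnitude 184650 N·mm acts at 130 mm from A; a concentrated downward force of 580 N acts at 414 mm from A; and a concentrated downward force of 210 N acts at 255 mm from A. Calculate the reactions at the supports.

A_x = -590.0 N, A_y = 114.6 N, C_y = 675.4 N

Moments about A: C_y·671 − 344150 + 184650 − 580·414 − 210·255 = 0 → C_y = 453170/671 = 675.365 ≈ 675.4 N.
ΣF_y = 0: A_y + 675.365 − 580 − 210 = 0 → A_y = 114.6 N.
ΣF_x = 0: A_x + 590 = 0 → A_x = -590.0 N.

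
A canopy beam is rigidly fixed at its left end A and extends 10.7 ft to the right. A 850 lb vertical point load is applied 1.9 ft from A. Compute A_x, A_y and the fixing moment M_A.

ΣF_x = 0: A_x = 0.
ΣF_y = 0: A_y − 850 = 0 → A_y = 850.0 lb.
ΣM about A: M_A − 850·1.9 = 0 → M_A = 1615 lb·ft.

A_x = 0, A_y = 850.0 lb, M_A = 1615 lb·ft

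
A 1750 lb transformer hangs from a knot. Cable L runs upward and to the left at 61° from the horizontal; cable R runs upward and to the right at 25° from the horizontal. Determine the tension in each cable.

T_L = 1590 lb, T_R = 850.5 lb

ΣF_x = 0: −T_L·cos61° + T_R·cos25° = 0 → T_R = 0.534928·T_L.
ΣF_y = 0: T_L·sin61° + T_R·sin25° = 1750.
Substitute: T_L·(0.87462 + 0.534928·0.422618) = 1750 → T_L = 1589.91 ≈ 1590 lb.
Then T_R = 0.534928 × 1589.91 = 850.5 lb.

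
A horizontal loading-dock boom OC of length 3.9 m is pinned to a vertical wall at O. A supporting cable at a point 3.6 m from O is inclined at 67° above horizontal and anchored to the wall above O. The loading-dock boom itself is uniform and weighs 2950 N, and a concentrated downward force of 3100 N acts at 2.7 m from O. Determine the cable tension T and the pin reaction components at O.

T = 4262 N, O_x = 1665 N, O_y = 2127 N

ΣM about O: T·sin67°·3.6 − 2950·1.95 − 3100·2.7 = 0 → T = 14122.5/(3.6·0.920505) = 4261.7 ≈ 4262 N.
ΣF_x = 0: O_x − T·cos67° = 0 → O_x = 4261.7 × 0.390731 = 1665 N.
ΣF_y = 0: O_y + T·sin67° − 2950 − 3100 = 0 → O_y = 6050 − 4261.7 × 0.920505 = 2127 N.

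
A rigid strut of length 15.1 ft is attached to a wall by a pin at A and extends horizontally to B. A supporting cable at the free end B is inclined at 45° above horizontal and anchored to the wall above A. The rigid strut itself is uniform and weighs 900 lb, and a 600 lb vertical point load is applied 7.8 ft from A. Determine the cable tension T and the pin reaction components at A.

T = 1075 lb, A_x = 759.9 lb, A_y = 740.1 lb

ΣM about A: T·sin45°·15.1 − 900·7.55 − 600·7.8 = 0 → T = 11475/(15.1·0.707107) = 1074.71 ≈ 1075 lb.
ΣF_x = 0: A_x − T·cos45° = 0 → A_x = 1074.71 × 0.707107 = 759.9 lb.
ΣF_y = 0: A_y + T·sin45° − 900 − 600 = 0 → A_y = 1500 − 1074.71 × 0.707107 = 740.1 lb.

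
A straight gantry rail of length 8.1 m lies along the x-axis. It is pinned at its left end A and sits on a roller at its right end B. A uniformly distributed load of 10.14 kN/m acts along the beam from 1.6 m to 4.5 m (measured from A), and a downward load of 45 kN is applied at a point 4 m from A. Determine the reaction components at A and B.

A_x = 0, A_y = 41.11 kN, B_y = 33.29 kN

Resultant of the distributed load: 10.14 × 2.9 = 29.406 kN at 3.05 m from A.
ΣM about A: B_y·8.1 − (10.14·2.9)·3.05 − 45·4 = 0 → B_y = 269.6883/8.1 = 33.2949 ≈ 33.29 kN.
ΣF_y = 0: A_y + 33.2949 − 10.14·2.9 − 45 = 0 → A_y = 41.11 kN.
ΣF_x = 0: no horizontal applied forces, so A_x = 0.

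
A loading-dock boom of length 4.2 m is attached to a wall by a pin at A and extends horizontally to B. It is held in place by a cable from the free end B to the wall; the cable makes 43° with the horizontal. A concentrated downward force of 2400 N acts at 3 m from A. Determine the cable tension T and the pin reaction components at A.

ΣM about A: T·sin43°·4.2 − 2400·3 = 0 → T = 7200/(4.2·0.681998) = 2513.62 ≈ 2514 N.
ΣF_x = 0: A_x − T·cos43° = 0 → A_x = 2513.62 × 0.731354 = 1838 N.
ΣF_y = 0: A_y + T·sin43° − 2400 = 0 → A_y = 2400 − 2513.62 × 0.681998 = 685.7 N.

T = 2514 N, A_x = 1838 N, A_y = 685.7 N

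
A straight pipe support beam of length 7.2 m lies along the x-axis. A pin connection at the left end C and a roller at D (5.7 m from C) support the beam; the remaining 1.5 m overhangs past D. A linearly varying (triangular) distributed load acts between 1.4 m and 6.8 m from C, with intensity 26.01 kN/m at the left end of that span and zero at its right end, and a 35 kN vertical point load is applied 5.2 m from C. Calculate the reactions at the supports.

C_x = 0, C_y = 33.87 kN, D_y = 71.36 kN

Resultant of the triangular load: ½ × 26.01 × 5.4 = 70.227 kN, acting at 3.2 m from C (one-third of the span from the peak).
Taking moments about C: D_y·5.7 − (½·26.01·5.4)·3.2 − 35·5.2 = 0 → D_y = 406.7264/5.7 = 71.3555 ≈ 71.36 kN.
ΣF_y = 0: C_y + 71.3555 − ½·26.01·5.4 − 35 = 0 → C_y = 33.87 kN.
ΣF_x = 0: no horizontal applied forces, so C_x = 0.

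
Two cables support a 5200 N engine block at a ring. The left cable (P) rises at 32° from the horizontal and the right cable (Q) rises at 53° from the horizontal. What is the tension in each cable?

ΣF_x = 0: −T_P·cos32° + T_Q·cos53° = 0 → T_Q = 1.40915·T_P.
ΣF_y = 0: T_P·sin32° + T_Q·sin53° = 5200.
Substitute: T_P·(0.529919 + 1.40915·0.798636) = 5200 → T_P = 3141.39 ≈ 3141 N.
Then T_Q = 1.40915 × 3141.39 = 4427 N.

T_P = 3141 N, T_Q = 4427 N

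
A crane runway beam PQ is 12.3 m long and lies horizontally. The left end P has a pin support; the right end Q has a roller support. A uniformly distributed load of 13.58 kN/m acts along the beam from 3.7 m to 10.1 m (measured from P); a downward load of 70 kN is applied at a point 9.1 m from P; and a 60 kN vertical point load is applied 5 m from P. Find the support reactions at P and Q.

Resultant of the distributed load: 13.58 × 6.4 = 86.912 kN at 6.9 m from P.
Taking moments about P: Q_y·12.3 − (13.58·6.4)·6.9 − 70·9.1 − 60·5 = 0 → Q_y = 1536.6928/12.3 = 124.934 ≈ 124.9 kN.
ΣF_y = 0: P_y + 124.934 − 13.58·6.4 − 70 − 60 = 0 → P_y = 91.98 kN.
ΣF_x = 0: no horizontal applied forces, so P_x = 0.

P_x = 0, P_y = 91.98 kN, Q_y = 124.9 kN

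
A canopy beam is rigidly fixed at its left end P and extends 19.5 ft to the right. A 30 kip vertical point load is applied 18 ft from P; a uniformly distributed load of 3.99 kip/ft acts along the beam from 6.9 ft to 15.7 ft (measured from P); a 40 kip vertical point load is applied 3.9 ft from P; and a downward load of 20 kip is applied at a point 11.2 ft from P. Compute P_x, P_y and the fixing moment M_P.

Resultant of the distributed load: 3.99 × 8.8 = 35.112 kip at 11.3 ft from P.
ΣF_x = 0: P_x = 0.
ΣF_y = 0: P_y − 30 − 3.99·8.8 − 40 − 20 = 0 → P_y = 125.1 kip.
ΣM about P: M_P − 30·18 − (3.99·8.8)·11.3 − 40·3.9 − 20·11.2 = 0 → M_P = 1317 kip·ft.

P_x = 0, P_y = 125.1 kip, M_P = 1317 kip·ft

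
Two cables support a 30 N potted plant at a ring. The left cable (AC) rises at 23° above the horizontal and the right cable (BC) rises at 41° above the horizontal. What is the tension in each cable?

T_AC = 25.19 N, T_BC = 30.72 N

ΣF_x = 0: −T_AC·cos23° + T_BC·cos41° = 0 → T_BC = 1.21968·T_AC.
ΣF_y = 0: T_AC·sin23° + T_BC·sin41° = 30.
Substitute: T_AC·(0.390731 + 1.21968·0.656059) = 30 → T_AC = 25.1908 ≈ 25.19 N.
Then T_BC = 1.21968 × 25.1908 = 30.72 N.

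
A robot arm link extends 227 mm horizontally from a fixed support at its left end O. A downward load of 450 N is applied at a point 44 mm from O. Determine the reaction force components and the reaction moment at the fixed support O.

ΣF_x = 0: O_x = 0.
ΣF_y = 0: O_y − 450 = 0 → O_y = 450.0 N.
ΣM about O: M_O − 450·44 = 0 → M_O = 19800 N·mm.

O_x = 0, O_y = 450.0 N, M_O = 19800 N·mm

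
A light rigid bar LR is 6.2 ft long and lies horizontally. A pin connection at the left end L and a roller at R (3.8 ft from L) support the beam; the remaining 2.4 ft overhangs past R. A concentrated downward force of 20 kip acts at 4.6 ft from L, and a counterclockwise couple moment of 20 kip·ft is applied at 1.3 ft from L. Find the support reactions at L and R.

L_x = 0, L_y = 1.053 kip, R_y = 18.95 kip

ΣM about L: R_y·3.8 − 20·4.6 + 20 = 0 → R_y = 72/3.8 = 18.9474 ≈ 18.95 kip.
ΣF_y = 0: L_y + 18.9474 − 20 = 0 → L_y = 1.053 kip.
ΣF_x = 0: no horizontal applied forces, so L_x = 0.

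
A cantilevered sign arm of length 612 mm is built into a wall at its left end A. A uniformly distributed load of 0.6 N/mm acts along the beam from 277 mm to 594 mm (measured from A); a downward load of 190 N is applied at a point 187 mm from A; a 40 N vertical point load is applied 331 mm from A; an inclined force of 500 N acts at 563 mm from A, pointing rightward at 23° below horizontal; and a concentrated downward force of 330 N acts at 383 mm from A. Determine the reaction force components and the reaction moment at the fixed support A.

Resultant of the distributed load: 0.6 × 317 = 190.2 N at 435.5 mm from A.
ΣF_x = 0: A_x + 500·cos23° = 0 → A_x = -460.3 N.
ΣF_y = 0: A_y − 0.6·317 − 190 − 40 − 500·sin23° − 330 = 0 → A_y = 945.6 N.
ΣM about A: M_A − (0.6·317)·435.5 − 190·187 − 40·331 − 500·sin23°·563 − 330·383 = 0 → M_A = 368000 N·mm.

A_x = -460.3 N, A_y = 945.6 N, M_A = 368000 N·mm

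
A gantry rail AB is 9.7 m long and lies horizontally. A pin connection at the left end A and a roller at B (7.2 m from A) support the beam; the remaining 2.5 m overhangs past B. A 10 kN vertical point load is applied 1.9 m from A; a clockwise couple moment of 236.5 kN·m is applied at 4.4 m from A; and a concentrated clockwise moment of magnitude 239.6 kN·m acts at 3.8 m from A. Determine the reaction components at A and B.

A_x = 0, A_y = -58.76 kN, B_y = 68.76 kN

Moments about A: B_y·7.2 − 10·1.9 − 236.5 − 239.6 = 0 → B_y = 495.1/7.2 = 68.7639 ≈ 68.76 kN.
ΣF_y = 0: A_y + 68.7639 − 10 = 0 → A_y = -58.76 kN.
ΣF_x = 0: no horizontal applied forces, so A_x = 0.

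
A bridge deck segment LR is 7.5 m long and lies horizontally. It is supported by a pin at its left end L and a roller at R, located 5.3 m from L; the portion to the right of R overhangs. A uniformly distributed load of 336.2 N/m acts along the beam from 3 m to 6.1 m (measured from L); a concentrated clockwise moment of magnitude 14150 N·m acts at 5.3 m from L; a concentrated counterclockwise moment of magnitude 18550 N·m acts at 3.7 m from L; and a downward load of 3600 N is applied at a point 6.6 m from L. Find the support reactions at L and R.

L_x = 0, L_y = 94.65 N, R_y = 4548 N

Resultant of the distributed load: 336.2 × 3.1 = 1042.22 N at 4.55 m from L.
ΣM about L: R_y·5.3 − (336.2·3.1)·4.55 − 14150 + 18550 − 3600·6.6 = 0 → R_y = 24102.101/5.3 = 4547.57 ≈ 4548 N.
ΣF_y = 0: L_y + 4547.57 − 336.2·3.1 − 3600 = 0 → L_y = 94.65 N.
ΣF_x = 0: no horizontal applied forces, so L_x = 0.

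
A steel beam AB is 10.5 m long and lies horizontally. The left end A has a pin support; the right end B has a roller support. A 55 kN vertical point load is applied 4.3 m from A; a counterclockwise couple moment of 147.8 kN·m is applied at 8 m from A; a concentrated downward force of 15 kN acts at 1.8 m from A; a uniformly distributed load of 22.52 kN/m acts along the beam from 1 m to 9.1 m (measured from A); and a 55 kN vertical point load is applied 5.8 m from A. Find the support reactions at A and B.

Resultant of the distributed load: 22.52 × 8.1 = 182.412 kN at 5.05 m from A.
Moments about A: B_y·10.5 − 55·4.3 + 147.8 − 15·1.8 − (22.52·8.1)·5.05 − 55·5.8 = 0 → B_y = 1355.8806/10.5 = 129.131 ≈ 129.1 kN.
ΣF_y = 0: A_y + 129.131 − 55 − 15 − 22.52·8.1 − 55 = 0 → A_y = 178.3 kN.
ΣF_x = 0: no horizontal applied forces, so A_x = 0.

A_x = 0, A_y = 178.3 kN, B_y = 129.1 kN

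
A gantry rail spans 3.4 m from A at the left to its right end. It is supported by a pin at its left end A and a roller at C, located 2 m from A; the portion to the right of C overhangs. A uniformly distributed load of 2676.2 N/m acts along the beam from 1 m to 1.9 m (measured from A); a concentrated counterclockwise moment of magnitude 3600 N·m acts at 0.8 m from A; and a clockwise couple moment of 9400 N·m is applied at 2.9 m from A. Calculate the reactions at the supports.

A_x = 0, A_y = -2238 N, C_y = 4646 N

Resultant of the distributed load: 2676.2 × 0.9 = 2408.58 N at 1.45 m from A.
Taking moments about A: C_y·2 − (2676.2·0.9)·1.45 + 3600 − 9400 = 0 → C_y = 9292.441/2 = 4646.22 ≈ 4646 N.
ΣF_y = 0: A_y + 4646.22 − 2676.2·0.9 = 0 → A_y = -2238 N.
ΣF_x = 0: no horizontal applied forces, so A_x = 0.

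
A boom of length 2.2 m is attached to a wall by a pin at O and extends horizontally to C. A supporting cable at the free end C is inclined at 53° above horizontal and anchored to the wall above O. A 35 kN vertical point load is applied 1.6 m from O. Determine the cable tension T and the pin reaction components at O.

T = 31.87 kN, O_x = 19.18 kN, O_y = 9.545 kN

ΣM about O: T·sin53°·2.2 − 35·1.6 = 0 → T = 56/(2.2·0.798636) = 31.8725 ≈ 31.87 kN.
ΣF_x = 0: O_x − T·cos53° = 0 → O_x = 31.8725 × 0.601815 = 19.18 kN.
ΣF_y = 0: O_y + T·sin53° − 35 = 0 → O_y = 35 − 31.8725 × 0.798636 = 9.545 kN.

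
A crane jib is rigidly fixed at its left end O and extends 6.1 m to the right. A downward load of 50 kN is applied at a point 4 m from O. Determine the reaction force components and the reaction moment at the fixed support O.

O_x = 0, O_y = 50.00 kN, M_O = 200.0 kN·m

ΣF_x = 0: O_x = 0.
ΣF_y = 0: O_y − 50 = 0 → O_y = 50.00 kN.
ΣM about O: M_O − 50·4 = 0 → M_O = 200.0 kN·m.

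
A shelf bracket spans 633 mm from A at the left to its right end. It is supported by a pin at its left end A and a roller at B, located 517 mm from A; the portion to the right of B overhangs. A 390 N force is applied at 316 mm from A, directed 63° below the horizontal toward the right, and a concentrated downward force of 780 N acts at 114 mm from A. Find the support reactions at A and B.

Taking moments about A: B_y·517 − 390·sin63°·316 − 780·114 = 0 → B_y = 198728/517 = 384.387 ≈ 384.4 N.
ΣF_y = 0: A_y + 384.387 − 390·sin63° − 780 = 0 → A_y = 743.1 N.
ΣF_x = 0: A_x + 390·cos63° = 0 → A_x = -177.1 N.

A_x = -177.1 N, A_y = 743.1 N, B_y = 384.4 N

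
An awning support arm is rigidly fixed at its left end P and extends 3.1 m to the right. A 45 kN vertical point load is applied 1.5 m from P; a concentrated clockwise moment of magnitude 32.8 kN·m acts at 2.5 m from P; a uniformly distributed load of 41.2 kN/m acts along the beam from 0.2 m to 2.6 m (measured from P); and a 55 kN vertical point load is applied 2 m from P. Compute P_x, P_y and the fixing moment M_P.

P_x = 0, P_y = 198.9 kN, M_P = 348.7 kN·m

Resultant of the distributed load: 41.2 × 2.4 = 98.88 kN at 1.4 m from P.
ΣF_x = 0: P_x = 0.
ΣF_y = 0: P_y − 45 − 41.2·2.4 − 55 = 0 → P_y = 198.9 kN.
ΣM about P: M_P − 45·1.5 − 32.8 − (41.2·2.4)·1.4 − 55·2 = 0 → M_P = 348.7 kN·m.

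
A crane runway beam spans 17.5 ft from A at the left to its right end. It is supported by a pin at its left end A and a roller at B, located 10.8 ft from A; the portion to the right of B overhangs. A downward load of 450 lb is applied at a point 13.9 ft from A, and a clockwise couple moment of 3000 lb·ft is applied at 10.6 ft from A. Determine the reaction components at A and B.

A_x = 0, A_y = -406.9 lb, B_y = 856.9 lb

ΣM about A: B_y·10.8 − 450·13.9 − 3000 = 0 → B_y = 9255/10.8 = 856.944 ≈ 856.9 lb.
ΣF_y = 0: A_y + 856.944 − 450 = 0 → A_y = -406.9 lb.
ΣF_x = 0: no horizontal applied forces, so A_x = 0.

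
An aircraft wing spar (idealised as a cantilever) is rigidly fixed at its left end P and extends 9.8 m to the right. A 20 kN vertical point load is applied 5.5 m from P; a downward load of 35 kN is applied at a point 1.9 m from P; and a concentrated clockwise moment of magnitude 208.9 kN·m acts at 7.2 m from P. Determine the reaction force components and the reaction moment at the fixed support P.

ΣF_x = 0: P_x = 0.
ΣF_y = 0: P_y − 20 − 35 = 0 → P_y = 55.00 kN.
ΣM about P: M_P − 20·5.5 − 35·1.9 − 208.9 = 0 → M_P = 385.4 kN·m.

P_x = 0, P_y = 55.00 kN, M_P = 385.4 kN·m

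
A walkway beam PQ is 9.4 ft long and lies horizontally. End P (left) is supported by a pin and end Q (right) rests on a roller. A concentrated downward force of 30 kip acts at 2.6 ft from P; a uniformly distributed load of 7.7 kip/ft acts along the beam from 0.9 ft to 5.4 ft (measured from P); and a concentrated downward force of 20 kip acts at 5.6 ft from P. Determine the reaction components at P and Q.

P_x = 0, P_y = 52.83 kip, Q_y = 31.82 kip

Resultant of the distributed load: 7.7 × 4.5 = 34.65 kip at 3.15 ft from P.
ΣM about P: Q_y·9.4 − 30·2.6 − (7.7·4.5)·3.15 − 20·5.6 = 0 → Q_y = 299.1475/9.4 = 31.8242 ≈ 31.82 kip.
ΣF_y = 0: P_y + 31.8242 − 30 − 7.7·4.5 − 20 = 0 → P_y = 52.83 kip.
ΣF_x = 0: no horizontal applied forces, so P_x = 0.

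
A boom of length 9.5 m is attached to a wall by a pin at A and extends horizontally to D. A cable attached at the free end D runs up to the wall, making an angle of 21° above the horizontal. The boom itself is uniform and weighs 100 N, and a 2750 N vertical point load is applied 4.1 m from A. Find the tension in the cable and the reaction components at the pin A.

ΣM about A: T·sin21°·9.5 − 100·4.75 − 2750·4.1 = 0 → T = 11750/(9.5·0.358368) = 3451.32 ≈ 3451 N.
ΣF_x = 0: A_x − T·cos21° = 0 → A_x = 3451.32 × 0.93358 = 3222 N.
ΣF_y = 0: A_y + T·sin21° − 100 − 2750 = 0 → A_y = 2850 − 3451.32 × 0.358368 = 1613 N.

T = 3451 N, A_x = 3222 N, A_y = 1613 N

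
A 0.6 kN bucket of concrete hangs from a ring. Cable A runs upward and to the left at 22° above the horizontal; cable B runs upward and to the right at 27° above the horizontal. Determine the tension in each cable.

ΣF_x = 0: −T_A·cos22° + T_B·cos27° = 0 → T_B = 1.0406·T_A.
ΣF_y = 0: T_A·sin22° + T_B·sin27° = 0.6.
Substitute: T_A·(0.374607 + 1.0406·0.45399) = 0.6 → T_A = 0.708358 ≈ 0.7084 kN.
Then T_B = 1.0406 × 0.708358 = 0.7371 kN.

T_A = 0.7084 kN, T_B = 0.7371 kN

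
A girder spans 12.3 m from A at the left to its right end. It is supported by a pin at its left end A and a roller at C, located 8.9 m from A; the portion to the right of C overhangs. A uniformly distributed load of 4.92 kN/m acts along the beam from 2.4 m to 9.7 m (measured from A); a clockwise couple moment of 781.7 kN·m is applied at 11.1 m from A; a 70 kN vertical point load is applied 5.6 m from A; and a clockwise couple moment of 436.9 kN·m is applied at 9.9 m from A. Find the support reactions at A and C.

A_x = 0, A_y = -99.47 kN, C_y = 205.4 kN

Resultant of the distributed load: 4.92 × 7.3 = 35.916 kN at 6.05 m from A.
Moments about A: C_y·8.9 − (4.92·7.3)·6.05 − 781.7 − 70·5.6 − 436.9 = 0 → C_y = 1827.8918/8.9 = 205.381 ≈ 205.4 kN.
ΣF_y = 0: A_y + 205.381 − 4.92·7.3 − 70 = 0 → A_y = -99.47 kN.
ΣF_x = 0: no horizontal applied forces, so A_x = 0.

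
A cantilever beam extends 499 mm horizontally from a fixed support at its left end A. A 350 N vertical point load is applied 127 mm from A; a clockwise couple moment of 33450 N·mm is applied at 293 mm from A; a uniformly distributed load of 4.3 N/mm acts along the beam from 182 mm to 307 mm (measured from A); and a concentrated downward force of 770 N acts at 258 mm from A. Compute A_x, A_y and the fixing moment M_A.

Resultant of the distributed load: 4.3 × 125 = 537.5 N at 244.5 mm from A.
ΣF_x = 0: A_x = 0.
ΣF_y = 0: A_y − 350 − 4.3·125 − 770 = 0 → A_y = 1658 N.
ΣM about A: M_A − 350·127 − 33450 − (4.3·125)·244.5 − 770·258 = 0 → M_A = 408000 N·mm.

A_x = 0, A_y = 1658 N, M_A = 408000 N·mm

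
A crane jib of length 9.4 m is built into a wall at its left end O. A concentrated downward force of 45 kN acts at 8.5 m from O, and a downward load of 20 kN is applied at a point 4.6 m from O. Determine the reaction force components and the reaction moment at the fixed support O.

ΣF_x = 0: O_x = 0.
ΣF_y = 0: O_y − 45 − 20 = 0 → O_y = 65.00 kN.
ΣM about O: M_O − 45·8.5 − 20·4.6 = 0 → M_O = 474.5 kN·m.

O_x = 0, O_y = 65.00 kN, M_O = 474.5 kN·m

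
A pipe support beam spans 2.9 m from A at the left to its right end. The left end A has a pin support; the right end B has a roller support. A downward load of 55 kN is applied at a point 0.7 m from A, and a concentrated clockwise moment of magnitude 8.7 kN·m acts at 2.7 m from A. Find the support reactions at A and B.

Taking moments about A: B_y·2.9 − 55·0.7 − 8.7 = 0 → B_y = 47.2/2.9 = 16.2759 ≈ 16.28 kN.
ΣF_y = 0: A_y + 16.2759 − 55 = 0 → A_y = 38.72 kN.
ΣF_x = 0: no horizontal applied forces, so A_x = 0.

A_x = 0, A_y = 38.72 kN, B_y = 16.28 kN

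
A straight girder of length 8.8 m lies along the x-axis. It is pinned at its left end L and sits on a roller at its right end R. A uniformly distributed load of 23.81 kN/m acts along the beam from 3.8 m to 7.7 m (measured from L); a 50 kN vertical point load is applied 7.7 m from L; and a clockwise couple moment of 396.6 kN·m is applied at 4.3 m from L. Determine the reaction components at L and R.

Resultant of the distributed load: 23.81 × 3.9 = 92.859 kN at 5.75 m from L.
Taking moments about L: R_y·8.8 − (23.81·3.9)·5.75 − 50·7.7 − 396.6 = 0 → R_y = 1315.53925/8.8 = 149.493 ≈ 149.5 kN.
ΣF_y = 0: L_y + 149.493 − 23.81·3.9 − 50 = 0 → L_y = -6.634 kN.
ΣF_x = 0: no horizontal applied forces, so L_x = 0.

L_x = 0, L_y = -6.634 kN, R_y = 149.5 kN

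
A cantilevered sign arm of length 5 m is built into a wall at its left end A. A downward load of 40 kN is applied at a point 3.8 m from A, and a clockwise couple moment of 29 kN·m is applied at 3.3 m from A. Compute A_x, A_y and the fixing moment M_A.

ΣF_x = 0: A_x = 0.
ΣF_y = 0: A_y − 40 = 0 → A_y = 40.00 kN.
ΣM about A: M_A − 40·3.8 − 29 = 0 → M_A = 181.0 kN·m.

A_x = 0, A_y = 40.00 kN, M_A = 181.0 kN·m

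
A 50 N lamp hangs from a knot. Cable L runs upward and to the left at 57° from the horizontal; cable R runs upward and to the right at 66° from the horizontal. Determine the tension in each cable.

T_L = 24.25 N, T_R = 32.47 N

ΣF_x = 0: −T_L·cos57° + T_R·cos66° = 0 → T_R = 1.33905·T_L.
ΣF_y = 0: T_L·sin57° + T_R·sin66° = 50.
Substitute: T_L·(0.838671 + 1.33905·0.913545) = 50 → T_L = 24.2489 ≈ 24.25 N.
Then T_R = 1.33905 × 24.2489 = 32.47 N.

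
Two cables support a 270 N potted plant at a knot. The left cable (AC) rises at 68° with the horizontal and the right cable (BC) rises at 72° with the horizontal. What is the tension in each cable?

ΣF_x = 0: −T_AC·cos68° + T_BC·cos72° = 0 → T_BC = 1.21225·T_AC.
ΣF_y = 0: T_AC·sin68° + T_BC·sin72° = 270.
Substitute: T_AC·(0.927184 + 1.21225·0.951057) = 270 → T_AC = 129.801 ≈ 129.8 N.
Then T_BC = 1.21225 × 129.801 = 157.4 N.

T_AC = 129.8 N, T_BC = 157.4 N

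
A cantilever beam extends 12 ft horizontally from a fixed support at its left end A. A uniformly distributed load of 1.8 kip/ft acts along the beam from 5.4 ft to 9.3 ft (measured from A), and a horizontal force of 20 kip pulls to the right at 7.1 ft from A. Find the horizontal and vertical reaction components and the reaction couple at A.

Resultant of the distributed load: 1.8 × 3.9 = 7.02 kip at 7.35 ft from A.
ΣF_x = 0: A_x + 20 = 0 → A_x = -20.00 kip.
ΣF_y = 0: A_y − 1.8·3.9 = 0 → A_y = 7.020 kip.
ΣM about A: M_A − (1.8·3.9)·7.35 = 0 → M_A = 51.60 kip·ft.

A_x = -20.00 kip, A_y = 7.020 kip, M_A = 51.60 kip·ft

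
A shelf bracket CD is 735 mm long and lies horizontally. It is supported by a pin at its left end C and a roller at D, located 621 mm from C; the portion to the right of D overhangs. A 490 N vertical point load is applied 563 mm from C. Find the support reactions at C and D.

Moments about C: D_y·621 − 490·563 = 0 → D_y = 275870/621 = 444.235 ≈ 444.2 N.
ΣF_y = 0: C_y + 444.235 − 490 = 0 → C_y = 45.76 N.
ΣF_x = 0: no horizontal applied forces, so C_x = 0.

C_x = 0, C_y = 45.76 N, D_y = 444.2 N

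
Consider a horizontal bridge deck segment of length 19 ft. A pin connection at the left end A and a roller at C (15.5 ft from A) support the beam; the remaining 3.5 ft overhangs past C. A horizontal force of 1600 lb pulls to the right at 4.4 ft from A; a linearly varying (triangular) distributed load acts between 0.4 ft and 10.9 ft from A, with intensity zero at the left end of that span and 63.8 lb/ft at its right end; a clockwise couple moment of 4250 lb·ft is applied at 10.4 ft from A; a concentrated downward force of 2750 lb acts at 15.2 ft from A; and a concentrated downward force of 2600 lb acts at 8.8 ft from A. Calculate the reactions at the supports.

A_x = -1600 lb, A_y = 1078 lb, C_y = 4607 lb

Resultant of the triangular load: ½ × 63.8 × 10.5 = 334.95 lb, acting at 7.4 ft from A (one-third of the span from the peak).
Taking moments about A: C_y·15.5 − (½·63.8·10.5)·7.4 − 4250 − 2750·15.2 − 2600·8.8 = 0 → C_y = 71408.63/15.5 = 4607.01 ≈ 4607 lb.
ΣF_y = 0: A_y + 4607.01 − ½·63.8·10.5 − 2750 − 2600 = 0 → A_y = 1078 lb.
ΣF_x = 0: A_x + 1600 = 0 → A_x = -1600 lb.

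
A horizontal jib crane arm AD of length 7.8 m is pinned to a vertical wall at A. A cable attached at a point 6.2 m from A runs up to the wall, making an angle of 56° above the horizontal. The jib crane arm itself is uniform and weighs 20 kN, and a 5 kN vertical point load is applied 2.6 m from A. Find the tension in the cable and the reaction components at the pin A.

T = 17.70 kN, A_x = 9.900 kN, A_y = 10.32 kN

ΣM about A: T·sin56°·6.2 − 20·3.9 − 5·2.6 = 0 → T = 91/(6.2·0.829038) = 17.7042 ≈ 17.70 kN.
ΣF_x = 0: A_x − T·cos56° = 0 → A_x = 17.7042 × 0.559193 = 9.900 kN.
ΣF_y = 0: A_y + T·sin56° − 20 − 5 = 0 → A_y = 25 − 17.7042 × 0.829038 = 10.32 kN.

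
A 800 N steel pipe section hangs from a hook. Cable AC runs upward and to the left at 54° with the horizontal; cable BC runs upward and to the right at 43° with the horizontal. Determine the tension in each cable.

ΣF_x = 0: −T_AC·cos54° + T_BC·cos43° = 0 → T_BC = 0.803695·T_AC.
ΣF_y = 0: T_AC·sin54° + T_BC·sin43° = 800.
Substitute: T_AC·(0.809017 + 0.803695·0.681998) = 800 → T_AC = 589.477 ≈ 589.5 N.
Then T_BC = 0.803695 × 589.477 = 473.8 N.

T_AC = 589.5 N, T_BC = 473.8 N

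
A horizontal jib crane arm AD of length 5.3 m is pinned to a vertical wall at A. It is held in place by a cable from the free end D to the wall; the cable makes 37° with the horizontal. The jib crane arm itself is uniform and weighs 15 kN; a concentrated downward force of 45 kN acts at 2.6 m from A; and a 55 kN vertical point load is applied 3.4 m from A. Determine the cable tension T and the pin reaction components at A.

ΣM about A: T·sin37°·5.3 − 15·2.65 − 45·2.6 − 55·3.4 = 0 → T = 343.75/(5.3·0.601815) = 107.771 ≈ 107.8 kN.
ΣF_x = 0: A_x − T·cos37° = 0 → A_x = 107.771 × 0.798636 = 86.07 kN.
ΣF_y = 0: A_y + T·sin37° − 15 − 45 − 55 = 0 → A_y = 115 − 107.771 × 0.601815 = 50.14 kN.

T = 107.8 kN, A_x = 86.07 kN, A_y = 50.14 kN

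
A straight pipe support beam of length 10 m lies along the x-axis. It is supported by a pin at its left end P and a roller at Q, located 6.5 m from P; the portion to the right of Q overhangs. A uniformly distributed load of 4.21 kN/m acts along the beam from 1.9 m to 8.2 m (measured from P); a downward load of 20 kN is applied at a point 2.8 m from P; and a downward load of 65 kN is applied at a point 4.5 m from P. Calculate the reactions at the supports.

P_x = 0, P_y = 37.30 kN, Q_y = 74.22 kN

Resultant of the distributed load: 4.21 × 6.3 = 26.523 kN at 5.05 m from P.
ΣM about P: Q_y·6.5 − (4.21·6.3)·5.05 − 20·2.8 − 65·4.5 = 0 → Q_y = 482.44115/6.5 = 74.2217 ≈ 74.22 kN.
ΣF_y = 0: P_y + 74.2217 − 4.21·6.3 − 20 − 65 = 0 → P_y = 37.30 kN.
ΣF_x = 0: no horizontal applied forces, so P_x = 0.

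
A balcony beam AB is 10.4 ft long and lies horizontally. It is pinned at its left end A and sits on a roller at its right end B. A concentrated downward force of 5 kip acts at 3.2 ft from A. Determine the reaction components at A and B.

A_x = 0, A_y = 3.462 kip, B_y = 1.538 kip

ΣM about A: B_y·10.4 − 5·3.2 = 0 → B_y = 16/10.4 = 1.53846 ≈ 1.538 kip.
ΣF_y = 0: A_y + 1.53846 − 5 = 0 → A_y = 3.462 kip.
ΣF_x = 0: no horizontal applied forces, so A_x = 0.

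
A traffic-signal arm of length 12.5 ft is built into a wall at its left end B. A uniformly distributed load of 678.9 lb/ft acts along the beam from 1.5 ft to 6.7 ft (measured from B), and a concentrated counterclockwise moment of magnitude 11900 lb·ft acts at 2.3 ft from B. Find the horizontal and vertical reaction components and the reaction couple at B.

B_x = 0, B_y = 3530 lb, M_B = 2574 lb·ft

Resultant of the distributed load: 678.9 × 5.2 = 3530.28 lb at 4.1 ft from B.
ΣF_x = 0: B_x = 0.
ΣF_y = 0: B_y − 678.9·5.2 = 0 → B_y = 3530 lb.
ΣM about B: M_B − (678.9·5.2)·4.1 + 11900 = 0 → M_B = 2574 lb·ft.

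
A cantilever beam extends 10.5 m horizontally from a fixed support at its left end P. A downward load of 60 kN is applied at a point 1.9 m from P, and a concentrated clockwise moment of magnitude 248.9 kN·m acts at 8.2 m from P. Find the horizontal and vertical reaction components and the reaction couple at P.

P_x = 0, P_y = 60.00 kN, M_P = 362.9 kN·m

ΣF_x = 0: P_x = 0.
ΣF_y = 0: P_y − 60 = 0 → P_y = 60.00 kN.
ΣM about P: M_P − 60·1.9 − 248.9 = 0 → M_P = 362.9 kN·m.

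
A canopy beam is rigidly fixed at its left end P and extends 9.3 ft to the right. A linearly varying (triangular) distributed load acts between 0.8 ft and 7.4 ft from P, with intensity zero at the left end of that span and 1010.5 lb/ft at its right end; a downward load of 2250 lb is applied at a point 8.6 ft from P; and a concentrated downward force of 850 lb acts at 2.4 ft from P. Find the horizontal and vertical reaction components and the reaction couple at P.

P_x = 0, P_y = 6435 lb, M_P = 38730 lb·ft

Resultant of the triangular load: ½ × 1010.5 × 6.6 = 3334.65 lb, acting at 5.2 ft from P (one-third of the span from the peak).
ΣF_x = 0: P_x = 0.
ΣF_y = 0: P_y − ½·1010.5·6.6 − 2250 − 850 = 0 → P_y = 6435 lb.
ΣM about P: M_P − (½·1010.5·6.6)·5.2 − 2250·8.6 − 850·2.4 = 0 → M_P = 38730 lb·ft.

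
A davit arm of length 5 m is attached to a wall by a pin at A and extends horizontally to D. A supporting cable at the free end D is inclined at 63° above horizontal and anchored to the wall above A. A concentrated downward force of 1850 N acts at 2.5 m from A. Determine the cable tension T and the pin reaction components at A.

T = 1038 N, A_x = 471.3 N, A_y = 925.0 N

ΣM about A: T·sin63°·5 − 1850·2.5 = 0 → T = 4625/(5·0.891007) = 1038.15 ≈ 1038 N.
ΣF_x = 0: A_x − T·cos63° = 0 → A_x = 1038.15 × 0.45399 = 471.3 N.
ΣF_y = 0: A_y + T·sin63° − 1850 = 0 → A_y = 1850 − 1038.15 × 0.891007 = 925.0 N.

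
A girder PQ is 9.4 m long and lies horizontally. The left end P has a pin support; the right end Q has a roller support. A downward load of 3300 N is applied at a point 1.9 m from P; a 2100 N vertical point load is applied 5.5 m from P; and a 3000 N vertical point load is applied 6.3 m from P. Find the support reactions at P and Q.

Moments about P: Q_y·9.4 − 3300·1.9 − 2100·5.5 − 3000·6.3 = 0 → Q_y = 36720/9.4 = 3906.38 ≈ 3906 N.
ΣF_y = 0: P_y + 3906.38 − 3300 − 2100 − 3000 = 0 → P_y = 4494 N.
ΣF_x = 0: no horizontal applied forces, so P_x = 0.

P_x = 0, P_y = 4494 N, Q_y = 3906 N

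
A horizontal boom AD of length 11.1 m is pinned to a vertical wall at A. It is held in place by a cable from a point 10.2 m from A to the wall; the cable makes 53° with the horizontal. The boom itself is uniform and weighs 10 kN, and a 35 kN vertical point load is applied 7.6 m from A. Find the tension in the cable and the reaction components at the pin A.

T = 39.47 kN, A_x = 23.75 kN, A_y = 13.48 kN

ΣM about A: T·sin53°·10.2 − 10·5.55 − 35·7.6 = 0 → T = 321.5/(10.2·0.798636) = 39.4668 ≈ 39.47 kN.
ΣF_x = 0: A_x − T·cos53° = 0 → A_x = 39.4668 × 0.601815 = 23.75 kN.
ΣF_y = 0: A_y + T·sin53° − 10 − 35 = 0 → A_y = 45 − 39.4668 × 0.798636 = 13.48 kN.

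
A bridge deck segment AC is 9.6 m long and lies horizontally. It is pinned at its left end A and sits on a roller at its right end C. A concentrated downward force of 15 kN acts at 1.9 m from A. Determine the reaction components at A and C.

Taking moments about A: C_y·9.6 − 15·1.9 = 0 → C_y = 28.5/9.6 = 2.96875 ≈ 2.969 kN.
ΣF_y = 0: A_y + 2.96875 − 15 = 0 → A_y = 12.03 kN.
ΣF_x = 0: no horizontal applied forces, so A_x = 0.

A_x = 0, A_y = 12.03 kN, C_y = 2.969 kN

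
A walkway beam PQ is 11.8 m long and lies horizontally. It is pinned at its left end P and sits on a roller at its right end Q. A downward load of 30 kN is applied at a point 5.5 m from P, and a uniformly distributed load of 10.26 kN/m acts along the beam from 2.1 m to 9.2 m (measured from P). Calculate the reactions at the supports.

Resultant of the distributed load: 10.26 × 7.1 = 72.846 kN at 5.65 m from P.
Taking moments about P: Q_y·11.8 − 30·5.5 − (10.26·7.1)·5.65 = 0 → Q_y = 576.5799/11.8 = 48.8627 ≈ 48.86 kN.
ΣF_y = 0: P_y + 48.8627 − 30 − 10.26·7.1 = 0 → P_y = 53.98 kN.
ΣF_x = 0: no horizontal applied forces, so P_x = 0.

P_x = 0, P_y = 53.98 kN, Q_y = 48.86 kN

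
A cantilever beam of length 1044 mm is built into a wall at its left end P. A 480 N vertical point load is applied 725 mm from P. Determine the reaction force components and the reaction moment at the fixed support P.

P_x = 0, P_y = 480.0 N, M_P = 348000 N·mm

ΣF_x = 0: P_x = 0.
ΣF_y = 0: P_y − 480 = 0 → P_y = 480.0 N.
ΣM about P: M_P − 480·725 = 0 → M_P = 348000 N·mm.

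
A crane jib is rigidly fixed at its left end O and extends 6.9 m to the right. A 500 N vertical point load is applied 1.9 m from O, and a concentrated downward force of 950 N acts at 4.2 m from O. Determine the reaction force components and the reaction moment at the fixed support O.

O_x = 0, O_y = 1450 N, M_O = 4940 N·m

ΣF_x = 0: O_x = 0.
ΣF_y = 0: O_y − 500 − 950 = 0 → O_y = 1450 N.
ΣM about O: M_O − 500·1.9 − 950·4.2 = 0 → M_O = 4940 N·m.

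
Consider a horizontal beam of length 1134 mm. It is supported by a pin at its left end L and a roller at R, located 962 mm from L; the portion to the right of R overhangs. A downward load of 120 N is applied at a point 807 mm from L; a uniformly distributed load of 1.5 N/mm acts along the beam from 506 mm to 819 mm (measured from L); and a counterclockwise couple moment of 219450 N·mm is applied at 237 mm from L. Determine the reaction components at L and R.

Resultant of the distributed load: 1.5 × 313 = 469.5 N at 662.5 mm from L.
ΣM about L: R_y·962 − 120·807 − (1.5·313)·662.5 + 219450 = 0 → R_y = 188433.75/962 = 195.877 ≈ 195.9 N.
ΣF_y = 0: L_y + 195.877 − 120 − 1.5·313 = 0 → L_y = 393.6 N.
ΣF_x = 0: no horizontal applied forces, so L_x = 0.

L_x = 0, L_y = 393.6 N, R_y = 195.9 N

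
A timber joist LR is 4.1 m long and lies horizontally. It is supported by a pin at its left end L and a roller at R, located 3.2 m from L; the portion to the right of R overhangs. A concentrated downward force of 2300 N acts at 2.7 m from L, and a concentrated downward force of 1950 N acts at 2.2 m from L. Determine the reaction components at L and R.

L_x = 0, L_y = 968.8 N, R_y = 3281 N

ΣM about L: R_y·3.2 − 2300·2.7 − 1950·2.2 = 0 → R_y = 10500/3.2 = 3281.25 ≈ 3281 N.
ΣF_y = 0: L_y + 3281.25 − 2300 − 1950 = 0 → L_y = 968.8 N.
ΣF_x = 0: no horizontal applied forces, so L_x = 0.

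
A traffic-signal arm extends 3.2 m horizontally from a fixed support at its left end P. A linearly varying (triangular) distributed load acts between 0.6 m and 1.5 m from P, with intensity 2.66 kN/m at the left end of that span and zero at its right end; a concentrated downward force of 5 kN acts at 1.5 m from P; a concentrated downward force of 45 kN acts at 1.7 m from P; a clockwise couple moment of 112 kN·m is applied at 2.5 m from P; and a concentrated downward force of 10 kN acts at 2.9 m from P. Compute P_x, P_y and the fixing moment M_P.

Resultant of the triangular load: ½ × 2.66 × 0.9 = 1.197 kN, acting at 0.9 m from P (one-third of the span from the peak).
ΣF_x = 0: P_x = 0.
ΣF_y = 0: P_y − ½·2.66·0.9 − 5 − 45 − 10 = 0 → P_y = 61.20 kN.
ΣM about P: M_P − (½·2.66·0.9)·0.9 − 5·1.5 − 45·1.7 − 112 − 10·2.9 = 0 → M_P = 226.1 kN·m.

P_x = 0, P_y = 61.20 kN, M_P = 226.1 kN·m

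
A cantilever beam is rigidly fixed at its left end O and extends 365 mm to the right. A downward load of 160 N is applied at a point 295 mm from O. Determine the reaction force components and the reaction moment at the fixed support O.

O_x = 0, O_y = 160.0 N, M_O = 47200 N·mm

ΣF_x = 0: O_x = 0.
ΣF_y = 0: O_y − 160 = 0 → O_y = 160.0 N.
ΣM about O: M_O − 160·295 = 0 → M_O = 47200 N·mm.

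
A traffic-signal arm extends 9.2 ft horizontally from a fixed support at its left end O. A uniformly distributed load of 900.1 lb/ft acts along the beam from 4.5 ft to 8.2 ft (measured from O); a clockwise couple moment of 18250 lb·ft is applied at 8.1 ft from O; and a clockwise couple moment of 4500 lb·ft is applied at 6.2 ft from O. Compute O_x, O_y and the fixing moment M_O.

O_x = 0, O_y = 3330 lb, M_O = 43900 lb·ft

Resultant of the distributed load: 900.1 × 3.7 = 3330.37 lb at 6.35 ft from O.
ΣF_x = 0: O_x = 0.
ΣF_y = 0: O_y − 900.1·3.7 = 0 → O_y = 3330 lb.
ΣM about O: M_O − (900.1·3.7)·6.35 − 18250 − 4500 = 0 → M_O = 43900 lb·ft.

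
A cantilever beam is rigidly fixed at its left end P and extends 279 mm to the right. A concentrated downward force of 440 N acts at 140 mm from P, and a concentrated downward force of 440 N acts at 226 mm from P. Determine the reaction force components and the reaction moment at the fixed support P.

ΣF_x = 0: P_x = 0.
ΣF_y = 0: P_y − 440 − 440 = 0 → P_y = 880.0 N.
ΣM about P: M_P − 440·140 − 440·226 = 0 → M_P = 161000 N·mm.

P_x = 0, P_y = 880.0 N, M_P = 161000 N·mm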